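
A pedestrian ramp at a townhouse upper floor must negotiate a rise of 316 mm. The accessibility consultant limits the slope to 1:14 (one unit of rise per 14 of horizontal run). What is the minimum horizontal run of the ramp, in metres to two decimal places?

Run = rise × 14 = 316 × 14 = 4424 mm.
4424 mm = 4.42 m.

4.42 m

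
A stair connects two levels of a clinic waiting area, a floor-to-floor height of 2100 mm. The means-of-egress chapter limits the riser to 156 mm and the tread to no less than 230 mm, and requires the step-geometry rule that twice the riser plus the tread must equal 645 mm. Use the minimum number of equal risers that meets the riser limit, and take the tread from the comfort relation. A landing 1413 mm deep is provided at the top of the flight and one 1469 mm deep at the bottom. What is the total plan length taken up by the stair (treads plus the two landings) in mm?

2100 / 156 = 13.462 → round up to 14 risers.
Each riser is 2100/14 = 150 mm (≤ 156 mm).
Tread T = 645 − 2 × 150 = 345 mm (≥ 230 mm).
Going = (14 − 1) × 345 = 4485 mm.
Enclosure = 4485 + 1413 + 1469 = 7367 mm.

7367 mm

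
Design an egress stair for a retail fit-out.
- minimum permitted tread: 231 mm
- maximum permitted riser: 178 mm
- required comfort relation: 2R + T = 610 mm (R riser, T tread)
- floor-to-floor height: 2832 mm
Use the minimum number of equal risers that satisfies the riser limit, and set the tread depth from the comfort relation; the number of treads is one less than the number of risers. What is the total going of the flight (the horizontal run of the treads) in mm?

⌈2832/178⌉ = 16 risers.
Riser R = 2832 / 16 = 177 mm, within the 178 mm limit.
From 2R + T = 610: T = 610 − 354 = 256 mm.
16 risers give 15 treads; going = 15 × 256 = 3840 mm.

3840 mm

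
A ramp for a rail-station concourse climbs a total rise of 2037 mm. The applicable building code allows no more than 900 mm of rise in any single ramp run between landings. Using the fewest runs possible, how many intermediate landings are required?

At most 900 each: 2037/900 = 2.26, giving 3 ramp runs.
3 runs are separated by 2 intermediate landings.

2 intermediate landings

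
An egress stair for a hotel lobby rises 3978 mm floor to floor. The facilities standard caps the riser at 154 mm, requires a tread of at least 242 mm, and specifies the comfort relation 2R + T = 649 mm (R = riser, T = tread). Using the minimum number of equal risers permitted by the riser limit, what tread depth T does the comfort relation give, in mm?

343 mm

3978 / 154 = 25.831 → round up to 26 risers.
R = 3978 ÷ 26 = 153 mm.
T = 649 − 2·153 = 343 mm, which satisfies the 242 mm minimum.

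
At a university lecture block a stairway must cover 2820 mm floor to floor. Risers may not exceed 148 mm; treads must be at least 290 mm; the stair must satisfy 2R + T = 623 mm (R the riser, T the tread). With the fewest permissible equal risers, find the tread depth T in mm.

2820 / 148 = 19.054 → round up to 20 risers.
Each riser is 2820/20 = 141 mm (≤ 148 mm).
From 2R + T = 623: T = 623 − 282 = 341 mm.

341 mm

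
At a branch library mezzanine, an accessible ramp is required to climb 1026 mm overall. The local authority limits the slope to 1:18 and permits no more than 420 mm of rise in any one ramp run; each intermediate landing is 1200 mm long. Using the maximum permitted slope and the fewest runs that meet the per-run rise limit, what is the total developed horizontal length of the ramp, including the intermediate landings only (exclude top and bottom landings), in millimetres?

1026 / 420 = 2.443 → round up to 3 ramp runs. That means 2 intermediate landings.
Ramp run (horizontal) at 1:18: 1026 × 18 = 18468 mm.
Intermediate landings: 2 × 1200 = 2400 mm.
Total developed length = 18468 + 2400 = 20868 mm.

20868 mm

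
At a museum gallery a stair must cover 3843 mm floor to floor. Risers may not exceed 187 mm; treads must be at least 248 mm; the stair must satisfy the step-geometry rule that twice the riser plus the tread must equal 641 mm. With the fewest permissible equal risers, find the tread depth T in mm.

275 mm

At most 187 each: 3843/187 = 20.55, giving 21 risers.
Each riser is 3843/21 = 183 mm (≤ 187 mm).
From 2R + T = 641: T = 641 − 366 = 275 mm.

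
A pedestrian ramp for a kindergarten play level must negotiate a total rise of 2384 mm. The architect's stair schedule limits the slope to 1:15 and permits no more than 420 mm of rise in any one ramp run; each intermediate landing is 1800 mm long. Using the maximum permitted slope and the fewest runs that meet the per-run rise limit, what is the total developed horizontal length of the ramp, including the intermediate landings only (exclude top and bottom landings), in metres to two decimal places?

2384 / 420 = 5.68, so 6 ramp runs are needed. That means 5 intermediate landings.
Ramp run (horizontal) at 1:15: 2384 × 15 = 35760 mm.
Intermediate landings: 5 × 1800 = 9000 mm.
Developed length = 35760 + 9000 = 44760 mm.
= 44.76 m.

44.76 m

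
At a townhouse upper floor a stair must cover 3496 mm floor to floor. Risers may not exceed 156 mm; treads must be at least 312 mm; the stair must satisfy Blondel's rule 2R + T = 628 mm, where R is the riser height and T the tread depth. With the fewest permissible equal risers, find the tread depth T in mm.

324 mm

At most 156 each: 3496/156 = 22.41, giving 23 risers.
Riser R = 3496 / 23 = 152 mm, within the 156 mm limit.
Tread T = 628 − 2 × 152 = 324 mm (≥ 312 mm).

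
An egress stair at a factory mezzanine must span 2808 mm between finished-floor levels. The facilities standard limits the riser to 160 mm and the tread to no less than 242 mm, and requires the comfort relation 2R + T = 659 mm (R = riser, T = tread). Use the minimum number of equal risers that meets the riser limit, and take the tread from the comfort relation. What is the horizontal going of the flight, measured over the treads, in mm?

5899 mm

At most 160 each: 2808/160 = 17.55, giving 18 risers.
R = 2808 ÷ 18 = 156 mm.
Tread T = 659 − 2 × 156 = 347 mm (≥ 242 mm).
Treads = 18 − 1 = 17; going = 17 × 347 = 5899 mm.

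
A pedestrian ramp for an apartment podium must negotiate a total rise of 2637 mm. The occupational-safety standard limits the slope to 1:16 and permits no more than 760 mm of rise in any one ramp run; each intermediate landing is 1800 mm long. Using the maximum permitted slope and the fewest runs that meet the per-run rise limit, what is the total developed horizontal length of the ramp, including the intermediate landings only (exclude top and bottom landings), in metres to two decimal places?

47.59 m

2637 / 760 = 3.470 → round up to 4 ramp runs. That means 3 intermediate landings.
Ramp run (horizontal) at 1:16: 2637 × 16 = 42192 mm.
3 intermediate landings contribute 3 × 1800 = 5400 mm.
Total developed length = 42192 + 5400 = 47592 mm.
= 47.59 m.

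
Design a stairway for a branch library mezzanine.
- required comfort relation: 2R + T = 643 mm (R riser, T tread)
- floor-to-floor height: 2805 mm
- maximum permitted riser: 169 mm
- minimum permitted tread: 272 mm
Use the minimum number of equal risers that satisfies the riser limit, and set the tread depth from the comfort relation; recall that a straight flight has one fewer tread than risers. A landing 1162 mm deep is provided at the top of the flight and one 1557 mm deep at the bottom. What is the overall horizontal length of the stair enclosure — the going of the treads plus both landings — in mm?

7727 mm

At most 169 each: 2805/169 = 16.60, giving 17 risers.
R = 2805 ÷ 17 = 165 mm.
T = 643 − 2·165 = 313 mm, which satisfies the 272 mm minimum.
Treads = 17 − 1 = 16; going = 16 × 313 = 5008 mm.
Enclosure = 5008 + 1162 + 1557 = 7727 mm.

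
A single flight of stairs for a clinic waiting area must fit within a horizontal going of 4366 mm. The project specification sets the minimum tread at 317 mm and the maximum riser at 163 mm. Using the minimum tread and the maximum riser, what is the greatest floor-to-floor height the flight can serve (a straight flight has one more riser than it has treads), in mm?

2282 mm

4366 / 317 = 13.77, so 13 treads fit.
Risers = treads + 1 = 14.
Maximum height = 14 × 163 = 2282 mm.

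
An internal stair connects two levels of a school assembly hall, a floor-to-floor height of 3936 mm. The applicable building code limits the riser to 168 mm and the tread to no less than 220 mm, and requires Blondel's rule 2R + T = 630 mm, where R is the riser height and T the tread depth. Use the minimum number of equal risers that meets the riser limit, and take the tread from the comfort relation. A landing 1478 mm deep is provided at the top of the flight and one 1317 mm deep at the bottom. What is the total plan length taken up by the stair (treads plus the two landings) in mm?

3936 / 168 = 23.429 → round up to 24 risers.
Riser R = 3936 / 24 = 164 mm, within the 168 mm limit.
T = 630 − 2·164 = 302 mm, which satisfies the 220 mm minimum.
Treads = 24 − 1 = 23; going = 23 × 302 = 6946 mm.
Add landings: 6946 + 1478 + 1317 = 9741 mm.

9741 mm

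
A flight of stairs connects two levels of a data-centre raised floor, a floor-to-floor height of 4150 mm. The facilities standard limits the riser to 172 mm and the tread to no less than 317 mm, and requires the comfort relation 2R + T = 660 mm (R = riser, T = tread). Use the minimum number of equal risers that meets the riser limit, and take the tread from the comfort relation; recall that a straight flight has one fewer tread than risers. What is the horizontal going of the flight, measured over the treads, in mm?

⌈4150/172⌉ = 25 risers.
Riser R = 4150 / 25 = 166 mm, within the 172 mm limit.
T = 660 − 2·166 = 328 mm, which satisfies the 317 mm minimum.
25 risers give 24 treads; going = 24 × 328 = 7872 mm.

7872 mm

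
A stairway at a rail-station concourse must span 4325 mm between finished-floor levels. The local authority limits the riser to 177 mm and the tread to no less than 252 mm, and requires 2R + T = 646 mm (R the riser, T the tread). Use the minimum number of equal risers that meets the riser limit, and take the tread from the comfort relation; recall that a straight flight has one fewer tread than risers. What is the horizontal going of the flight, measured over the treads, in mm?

7200 mm

At most 177 each: 4325/177 = 24.44, giving 25 risers.
Each riser is 4325/25 = 173 mm (≤ 177 mm).
T = 646 − 2·173 = 300 mm, which satisfies the 252 mm minimum.
25 risers give 24 treads; going = 24 × 300 = 7200 mm.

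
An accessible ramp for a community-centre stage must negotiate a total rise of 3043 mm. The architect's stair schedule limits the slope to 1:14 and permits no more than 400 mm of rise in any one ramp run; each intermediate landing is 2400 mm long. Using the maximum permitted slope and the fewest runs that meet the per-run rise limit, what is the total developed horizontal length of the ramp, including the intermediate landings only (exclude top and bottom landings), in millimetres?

59402 mm

At most 400 each: 3043/400 = 7.61, giving 8 ramp runs. That means 7 intermediate landings.
Horizontal run for 3043 mm of rise at 1:14 is 3043 × 14 = 42602 mm.
Intermediate landings: 7 × 2400 = 16800 mm.
Developed length = 42602 + 16800 = 59402 mm.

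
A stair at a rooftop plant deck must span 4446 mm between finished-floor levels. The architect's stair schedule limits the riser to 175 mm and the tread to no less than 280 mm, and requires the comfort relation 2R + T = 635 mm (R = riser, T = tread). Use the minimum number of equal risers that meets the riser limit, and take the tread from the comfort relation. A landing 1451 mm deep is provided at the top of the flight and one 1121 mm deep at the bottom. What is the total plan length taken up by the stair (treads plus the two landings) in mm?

9897 mm

4446 / 175 = 25.41, so 26 risers are needed.
R = 4446 ÷ 26 = 171 mm.
From 2R + T = 635: T = 635 − 342 = 293 mm.
Going = (26 − 1) × 293 = 7325 mm.
Add landings: 7325 + 1451 + 1121 = 9897 mm.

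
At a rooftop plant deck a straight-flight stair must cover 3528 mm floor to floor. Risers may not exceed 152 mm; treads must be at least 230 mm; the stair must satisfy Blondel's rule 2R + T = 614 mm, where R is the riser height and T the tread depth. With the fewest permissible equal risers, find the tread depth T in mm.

320 mm

3528 / 152 = 23.211 → round up to 24 risers.
Each riser is 3528/24 = 147 mm (≤ 152 mm).
Tread T = 614 − 2 × 147 = 320 mm (≥ 230 mm).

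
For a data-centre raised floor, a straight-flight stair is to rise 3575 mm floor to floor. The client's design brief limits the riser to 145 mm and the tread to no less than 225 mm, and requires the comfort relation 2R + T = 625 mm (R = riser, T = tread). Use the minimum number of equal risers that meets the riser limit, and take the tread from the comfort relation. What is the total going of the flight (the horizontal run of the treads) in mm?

3575 / 145 = 24.655 → round up to 25 risers.
R = 3575 ÷ 25 = 143 mm.
T = 625 − 2·143 = 339 mm, which satisfies the 225 mm minimum.
25 risers give 24 treads; going = 24 × 339 = 8136 mm.

8136 mm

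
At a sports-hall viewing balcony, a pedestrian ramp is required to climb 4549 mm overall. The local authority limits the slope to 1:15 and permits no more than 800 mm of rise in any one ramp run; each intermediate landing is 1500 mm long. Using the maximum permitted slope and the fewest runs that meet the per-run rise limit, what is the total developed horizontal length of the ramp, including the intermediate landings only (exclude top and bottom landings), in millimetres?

75735 mm

4549 / 800 = 5.686 → round up to 6 ramp runs. That means 5 intermediate landings.
Horizontal run for 4549 mm of rise at 1:15 is 4549 × 15 = 68235 mm.
5 intermediate landings contribute 5 × 1500 = 7500 mm.
Total developed length = 68235 + 7500 = 75735 mm.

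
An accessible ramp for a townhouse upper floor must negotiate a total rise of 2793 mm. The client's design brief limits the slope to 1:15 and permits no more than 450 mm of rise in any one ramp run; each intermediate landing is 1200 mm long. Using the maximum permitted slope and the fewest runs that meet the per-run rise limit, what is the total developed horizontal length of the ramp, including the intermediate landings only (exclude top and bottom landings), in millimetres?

⌈2793/450⌉ = 7 ramp runs. That means 6 intermediate landings.
Horizontal run for 2793 mm of rise at 1:15 is 2793 × 15 = 41895 mm.
6 intermediate landings contribute 6 × 1200 = 7200 mm.
Total developed length = 41895 + 7200 = 49095 mm.

49095 mm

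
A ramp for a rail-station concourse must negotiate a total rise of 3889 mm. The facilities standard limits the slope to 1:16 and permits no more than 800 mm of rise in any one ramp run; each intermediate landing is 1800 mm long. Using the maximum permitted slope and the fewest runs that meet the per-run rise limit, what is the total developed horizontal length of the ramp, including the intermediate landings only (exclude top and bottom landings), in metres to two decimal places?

3889 / 800 = 4.861 → round up to 5 ramp runs. That means 4 intermediate landings.
Horizontal run for 3889 mm of rise at 1:16 is 3889 × 16 = 62224 mm.
4 intermediate landings contribute 4 × 1800 = 7200 mm.
Total developed length = 62224 + 7200 = 69424 mm.
= 69.42 m.

69.42 m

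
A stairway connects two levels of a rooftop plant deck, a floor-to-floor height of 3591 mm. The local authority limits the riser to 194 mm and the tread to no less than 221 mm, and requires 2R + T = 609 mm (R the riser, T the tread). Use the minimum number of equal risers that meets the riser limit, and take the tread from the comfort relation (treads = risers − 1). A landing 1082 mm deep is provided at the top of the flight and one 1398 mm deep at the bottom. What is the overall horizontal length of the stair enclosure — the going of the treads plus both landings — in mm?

At most 194 each: 3591/194 = 18.51, giving 19 risers.
Riser R = 3591 / 19 = 189 mm, within the 194 mm limit.
Tread T = 609 − 2 × 189 = 231 mm (≥ 221 mm).
Treads = 19 − 1 = 18; going = 18 × 231 = 4158 mm.
Enclosure = 4158 + 1082 + 1398 = 6638 mm.

6638 mm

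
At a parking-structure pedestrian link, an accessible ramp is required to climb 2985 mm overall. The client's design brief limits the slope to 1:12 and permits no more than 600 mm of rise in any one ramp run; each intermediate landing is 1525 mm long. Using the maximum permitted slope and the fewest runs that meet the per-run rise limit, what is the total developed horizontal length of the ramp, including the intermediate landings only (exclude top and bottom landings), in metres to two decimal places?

41.92 m

2985 / 600 = 4.97, so 5 ramp runs are needed. That means 4 intermediate landings.
Horizontal run for 2985 mm of rise at 1:12 is 2985 × 12 = 35820 mm.
Intermediate landings: 4 × 1525 = 6100 mm.
Total developed length = 35820 + 6100 = 41920 mm.
= 41.92 m.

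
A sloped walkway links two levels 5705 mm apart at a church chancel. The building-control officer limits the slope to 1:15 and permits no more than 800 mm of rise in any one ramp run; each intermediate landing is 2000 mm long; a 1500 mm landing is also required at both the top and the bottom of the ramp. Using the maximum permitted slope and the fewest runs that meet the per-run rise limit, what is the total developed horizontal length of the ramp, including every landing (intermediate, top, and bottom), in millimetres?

At most 800 each: 5705/800 = 7.13, giving 8 ramp runs. That means 7 intermediate landings.
Ramp run (horizontal) at 1:15: 5705 × 15 = 85575 mm.
7 intermediate landings contribute 7 × 2000 = 14000 mm.
Top and bottom landings: 2 × 1500 = 3000 mm.
Total = 85575 + 14000 + 3000 = 102575 mm.

102575 mm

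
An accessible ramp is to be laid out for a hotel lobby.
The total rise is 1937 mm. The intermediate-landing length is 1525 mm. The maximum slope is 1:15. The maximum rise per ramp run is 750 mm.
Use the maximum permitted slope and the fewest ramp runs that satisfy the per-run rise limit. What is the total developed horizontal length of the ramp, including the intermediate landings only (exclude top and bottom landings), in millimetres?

32105 mm

1937 / 750 = 2.583 → round up to 3 ramp runs. That means 2 intermediate landings.
Ramp run (horizontal) at 1:15: 1937 × 15 = 29055 mm.
2 intermediate landings contribute 2 × 1525 = 3050 mm.
Total developed length = 29055 + 3050 = 32105 mm.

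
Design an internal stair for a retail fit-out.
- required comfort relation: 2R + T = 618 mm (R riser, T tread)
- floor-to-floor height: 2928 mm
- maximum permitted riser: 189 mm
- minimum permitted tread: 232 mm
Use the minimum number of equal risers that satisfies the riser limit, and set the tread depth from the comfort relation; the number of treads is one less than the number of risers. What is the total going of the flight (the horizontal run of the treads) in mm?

⌈2928/189⌉ = 16 risers.
Riser R = 2928 / 16 = 183 mm, within the 189 mm limit.
T = 618 − 2·183 = 252 mm, which satisfies the 232 mm minimum.
Going = (16 − 1) × 252 = 3780 mm.

3780 mm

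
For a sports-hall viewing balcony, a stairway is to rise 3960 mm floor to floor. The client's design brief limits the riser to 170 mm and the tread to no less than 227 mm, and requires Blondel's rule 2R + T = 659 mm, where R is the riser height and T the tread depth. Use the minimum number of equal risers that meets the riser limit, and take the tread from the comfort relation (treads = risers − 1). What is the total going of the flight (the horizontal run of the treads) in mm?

7567 mm

3960 / 170 = 23.29, so 24 risers are needed.
Each riser is 3960/24 = 165 mm (≤ 170 mm).
From 2R + T = 659: T = 659 − 330 = 329 mm.
24 risers give 23 treads; going = 23 × 329 = 7567 mm.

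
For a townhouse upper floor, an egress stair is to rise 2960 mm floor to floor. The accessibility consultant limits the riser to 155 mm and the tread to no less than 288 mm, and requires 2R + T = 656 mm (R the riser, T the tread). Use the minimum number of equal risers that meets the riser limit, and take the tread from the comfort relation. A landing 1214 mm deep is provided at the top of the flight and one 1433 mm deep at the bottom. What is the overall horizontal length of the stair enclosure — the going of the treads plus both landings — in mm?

9487 mm

2960 / 155 = 19.10, so 20 risers are needed.
R = 2960 ÷ 20 = 148 mm.
Tread T = 656 − 2 × 148 = 360 mm (≥ 288 mm).
Going = (20 − 1) × 360 = 6840 mm.
Add landings: 6840 + 1214 + 1433 = 9487 mm.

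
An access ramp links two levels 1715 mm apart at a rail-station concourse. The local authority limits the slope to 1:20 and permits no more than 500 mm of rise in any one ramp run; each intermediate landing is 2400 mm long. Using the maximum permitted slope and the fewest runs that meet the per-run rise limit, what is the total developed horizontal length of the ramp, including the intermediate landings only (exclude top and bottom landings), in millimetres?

41500 mm

At most 500 each: 1715/500 = 3.43, giving 4 ramp runs. That means 3 intermediate landings.
Horizontal run for 1715 mm of rise at 1:20 is 1715 × 20 = 34300 mm.
3 intermediate landings contribute 3 × 2400 = 7200 mm.
Total developed length = 34300 + 7200 = 41500 mm.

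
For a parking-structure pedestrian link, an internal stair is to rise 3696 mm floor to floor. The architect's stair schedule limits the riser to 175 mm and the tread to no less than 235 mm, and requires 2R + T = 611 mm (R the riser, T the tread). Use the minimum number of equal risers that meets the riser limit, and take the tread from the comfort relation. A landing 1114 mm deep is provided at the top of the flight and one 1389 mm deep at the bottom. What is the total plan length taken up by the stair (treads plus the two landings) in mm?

8278 mm

3696 / 175 = 21.120 → round up to 22 risers.
R = 3696 ÷ 22 = 168 mm.
Tread T = 611 − 2 × 168 = 275 mm (≥ 235 mm).
Going = (22 − 1) × 275 = 5775 mm.
Enclosure = 5775 + 1114 + 1389 = 8278 mm.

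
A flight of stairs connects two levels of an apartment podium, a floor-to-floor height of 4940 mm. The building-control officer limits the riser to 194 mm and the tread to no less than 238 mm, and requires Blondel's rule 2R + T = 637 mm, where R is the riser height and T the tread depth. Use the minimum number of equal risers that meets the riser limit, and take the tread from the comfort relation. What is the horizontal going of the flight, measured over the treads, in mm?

6425 mm

⌈4940/194⌉ = 26 risers.
Each riser is 4940/26 = 190 mm (≤ 194 mm).
From 2R + T = 637: T = 637 − 380 = 257 mm.
Going = (26 − 1) × 257 = 6425 mm.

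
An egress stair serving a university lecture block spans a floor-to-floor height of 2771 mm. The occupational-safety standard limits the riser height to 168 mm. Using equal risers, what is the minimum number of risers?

17 risers

2771 / 168 = 16.49, so 17 risers are needed.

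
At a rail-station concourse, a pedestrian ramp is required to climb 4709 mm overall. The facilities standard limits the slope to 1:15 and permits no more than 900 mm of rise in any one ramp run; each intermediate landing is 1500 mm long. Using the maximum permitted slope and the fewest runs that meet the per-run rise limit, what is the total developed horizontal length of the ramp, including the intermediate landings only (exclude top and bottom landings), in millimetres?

4709 / 900 = 5.232 → round up to 6 ramp runs. That means 5 intermediate landings.
Ramp run (horizontal) at 1:15: 4709 × 15 = 70635 mm.
Intermediate landings: 5 × 1500 = 7500 mm.
Total developed length = 70635 + 7500 = 78135 mm.

78135 mm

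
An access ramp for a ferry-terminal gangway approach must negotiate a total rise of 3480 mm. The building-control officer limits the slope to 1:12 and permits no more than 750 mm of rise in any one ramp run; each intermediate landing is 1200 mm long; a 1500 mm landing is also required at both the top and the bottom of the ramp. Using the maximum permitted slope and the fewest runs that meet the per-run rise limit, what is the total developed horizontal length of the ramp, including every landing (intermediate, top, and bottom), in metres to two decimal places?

49.56 m

3480 / 750 = 4.640 → round up to 5 ramp runs. That means 4 intermediate landings.
Ramp run (horizontal) at 1:12: 3480 × 12 = 41760 mm.
4 intermediate landings contribute 4 × 1200 = 4800 mm.
Top and bottom landings: 2 × 1500 = 3000 mm.
Total = 41760 + 4800 + 3000 = 49560 mm.
= 49.56 m.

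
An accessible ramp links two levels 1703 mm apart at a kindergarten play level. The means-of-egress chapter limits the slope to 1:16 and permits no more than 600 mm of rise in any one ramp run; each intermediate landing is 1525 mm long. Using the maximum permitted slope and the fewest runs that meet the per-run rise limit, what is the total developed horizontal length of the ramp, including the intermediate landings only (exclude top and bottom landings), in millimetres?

30298 mm

1703 / 600 = 2.84, so 3 ramp runs are needed. That means 2 intermediate landings.
Horizontal run for 1703 mm of rise at 1:16 is 1703 × 16 = 27248 mm.
2 intermediate landings contribute 2 × 1525 = 3050 mm.
Developed length = 27248 + 3050 = 30298 mm.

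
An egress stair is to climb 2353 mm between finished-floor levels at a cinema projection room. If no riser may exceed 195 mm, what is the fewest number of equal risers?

13 risers

2353 / 195 = 12.067 → round up to 13 risers.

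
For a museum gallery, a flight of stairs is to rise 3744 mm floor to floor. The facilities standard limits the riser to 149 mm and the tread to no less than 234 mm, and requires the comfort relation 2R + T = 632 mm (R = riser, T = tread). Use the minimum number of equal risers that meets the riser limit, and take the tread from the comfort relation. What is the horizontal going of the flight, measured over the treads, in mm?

8600 mm

3744 / 149 = 25.128 → round up to 26 risers.
R = 3744 ÷ 26 = 144 mm.
From 2R + T = 632: T = 632 − 288 = 344 mm.
Going = (26 − 1) × 344 = 8600 mm.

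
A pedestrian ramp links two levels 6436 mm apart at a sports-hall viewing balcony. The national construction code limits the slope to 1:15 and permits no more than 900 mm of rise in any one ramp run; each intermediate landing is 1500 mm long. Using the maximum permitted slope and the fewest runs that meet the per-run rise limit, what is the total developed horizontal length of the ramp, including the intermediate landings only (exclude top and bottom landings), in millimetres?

At most 900 each: 6436/900 = 7.15, giving 8 ramp runs. That means 7 intermediate landings.
Ramp run (horizontal) at 1:15: 6436 × 15 = 96540 mm.
Intermediate landings: 7 × 1500 = 10500 mm.
Developed length = 96540 + 10500 = 107040 mm.

107040 mm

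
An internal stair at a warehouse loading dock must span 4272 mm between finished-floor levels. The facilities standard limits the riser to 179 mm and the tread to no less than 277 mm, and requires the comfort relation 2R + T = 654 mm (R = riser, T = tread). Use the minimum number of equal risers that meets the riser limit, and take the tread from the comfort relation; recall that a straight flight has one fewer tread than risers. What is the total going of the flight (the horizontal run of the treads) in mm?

6854 mm

⌈4272/179⌉ = 24 risers.
Riser R = 4272 / 24 = 178 mm, within the 179 mm limit.
Tread T = 654 − 2 × 178 = 298 mm (≥ 277 mm).
Treads = 24 − 1 = 23; going = 23 × 298 = 6854 mm.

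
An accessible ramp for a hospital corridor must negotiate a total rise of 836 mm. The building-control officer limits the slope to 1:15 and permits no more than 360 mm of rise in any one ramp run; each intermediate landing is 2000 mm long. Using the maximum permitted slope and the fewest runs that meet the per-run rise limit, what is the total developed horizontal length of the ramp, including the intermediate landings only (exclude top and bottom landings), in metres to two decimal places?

836 / 360 = 2.32, so 3 ramp runs are needed. That means 2 intermediate landings.
Horizontal run for 836 mm of rise at 1:15 is 836 × 15 = 12540 mm.
2 intermediate landings contribute 2 × 2000 = 4000 mm.
Total developed length = 12540 + 4000 = 16540 mm.
= 16.54 m.

16.54 m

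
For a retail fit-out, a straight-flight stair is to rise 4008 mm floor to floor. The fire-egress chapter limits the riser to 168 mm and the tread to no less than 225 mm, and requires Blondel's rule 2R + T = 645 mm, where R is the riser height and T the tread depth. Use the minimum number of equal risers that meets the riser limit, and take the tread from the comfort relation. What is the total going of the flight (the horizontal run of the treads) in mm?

7153 mm

4008 / 168 = 23.86, so 24 risers are needed.
Each riser is 4008/24 = 167 mm (≤ 168 mm).
T = 645 − 2·167 = 311 mm, which satisfies the 225 mm minimum.
Treads = 24 − 1 = 23; going = 23 × 311 = 7153 mm.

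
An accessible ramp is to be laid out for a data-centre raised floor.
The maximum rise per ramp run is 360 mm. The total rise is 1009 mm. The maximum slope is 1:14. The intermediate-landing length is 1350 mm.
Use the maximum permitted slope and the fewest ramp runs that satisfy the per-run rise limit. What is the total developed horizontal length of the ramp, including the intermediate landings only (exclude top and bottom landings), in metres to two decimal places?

16.83 m

1009 / 360 = 2.80, so 3 ramp runs are needed. That means 2 intermediate landings.
Ramp run (horizontal) at 1:14: 1009 × 14 = 14126 mm.
Intermediate landings: 2 × 1350 = 2700 mm.
Total developed length = 14126 + 2700 = 16826 mm.
= 16.83 m.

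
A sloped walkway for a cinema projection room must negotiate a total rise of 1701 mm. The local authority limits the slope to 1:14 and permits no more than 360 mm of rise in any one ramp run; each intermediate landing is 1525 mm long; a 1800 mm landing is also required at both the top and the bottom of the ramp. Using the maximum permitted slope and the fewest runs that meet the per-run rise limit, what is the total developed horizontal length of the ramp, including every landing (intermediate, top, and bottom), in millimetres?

33514 mm

⌈1701/360⌉ = 5 ramp runs. That means 4 intermediate landings.
Ramp run (horizontal) at 1:14: 1701 × 14 = 23814 mm.
Intermediate landings: 4 × 1525 = 6100 mm.
Top and bottom landings: 2 × 1800 = 3600 mm.
Total = 23814 + 6100 + 3600 = 33514 mm.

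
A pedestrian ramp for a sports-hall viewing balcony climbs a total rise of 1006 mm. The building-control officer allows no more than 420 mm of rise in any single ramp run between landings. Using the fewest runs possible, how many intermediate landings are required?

1006 / 420 = 2.40, so 3 ramp runs are needed.
3 runs are separated by 2 intermediate landings.

2 intermediate landings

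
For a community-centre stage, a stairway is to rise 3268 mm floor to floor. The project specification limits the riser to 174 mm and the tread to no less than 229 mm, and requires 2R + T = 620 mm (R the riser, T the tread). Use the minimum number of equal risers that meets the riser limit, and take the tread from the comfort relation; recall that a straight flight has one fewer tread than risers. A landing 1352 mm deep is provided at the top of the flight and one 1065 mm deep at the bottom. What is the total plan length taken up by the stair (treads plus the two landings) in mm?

7385 mm

3268 / 174 = 18.78, so 19 risers are needed.
Riser R = 3268 / 19 = 172 mm, within the 174 mm limit.
Tread T = 620 − 2 × 172 = 276 mm (≥ 229 mm).
19 risers give 18 treads; going = 18 × 276 = 4968 mm.
Enclosure = 4968 + 1352 + 1065 = 7385 mm.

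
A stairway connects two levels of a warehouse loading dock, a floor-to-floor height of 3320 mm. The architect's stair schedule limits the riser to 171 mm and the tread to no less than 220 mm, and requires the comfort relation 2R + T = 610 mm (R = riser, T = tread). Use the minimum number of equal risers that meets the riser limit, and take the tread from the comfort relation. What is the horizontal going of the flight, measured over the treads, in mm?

⌈3320/171⌉ = 20 risers.
Riser R = 3320 / 20 = 166 mm, within the 171 mm limit.
T = 610 − 2·166 = 278 mm, which satisfies the 220 mm minimum.
20 risers give 19 treads; going = 19 × 278 = 5282 mm.

5282 mm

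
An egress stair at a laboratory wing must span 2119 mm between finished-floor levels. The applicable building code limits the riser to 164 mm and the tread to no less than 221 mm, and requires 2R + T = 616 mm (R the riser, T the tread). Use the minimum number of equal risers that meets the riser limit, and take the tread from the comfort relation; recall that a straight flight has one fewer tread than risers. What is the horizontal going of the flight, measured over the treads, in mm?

2119 / 164 = 12.92, so 13 risers are needed.
Riser R = 2119 / 13 = 163 mm, within the 164 mm limit.
From 2R + T = 616: T = 616 − 326 = 290 mm.
Going = (13 − 1) × 290 = 3480 mm.

3480 mm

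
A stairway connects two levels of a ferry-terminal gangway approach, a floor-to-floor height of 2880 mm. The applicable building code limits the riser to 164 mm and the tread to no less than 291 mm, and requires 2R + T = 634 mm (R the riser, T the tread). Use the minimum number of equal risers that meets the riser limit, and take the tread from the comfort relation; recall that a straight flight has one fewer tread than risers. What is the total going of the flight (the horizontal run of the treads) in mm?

5338 mm

At most 164 each: 2880/164 = 17.56, giving 18 risers.
Riser R = 2880 / 18 = 160 mm, within the 164 mm limit.
Tread T = 634 − 2 × 160 = 314 mm (≥ 291 mm).
18 risers give 17 treads; going = 17 × 314 = 5338 mm.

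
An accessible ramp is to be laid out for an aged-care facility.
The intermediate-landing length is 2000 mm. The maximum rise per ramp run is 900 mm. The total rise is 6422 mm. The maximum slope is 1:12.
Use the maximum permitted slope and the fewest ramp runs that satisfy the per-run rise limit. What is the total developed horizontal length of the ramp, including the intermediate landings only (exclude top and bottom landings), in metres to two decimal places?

At most 900 each: 6422/900 = 7.14, giving 8 ramp runs. That means 7 intermediate landings.
Ramp run (horizontal) at 1:12: 6422 × 12 = 77064 mm.
Intermediate landings: 7 × 2000 = 14000 mm.
Developed length = 77064 + 14000 = 91064 mm.
= 91.06 m.

91.06 m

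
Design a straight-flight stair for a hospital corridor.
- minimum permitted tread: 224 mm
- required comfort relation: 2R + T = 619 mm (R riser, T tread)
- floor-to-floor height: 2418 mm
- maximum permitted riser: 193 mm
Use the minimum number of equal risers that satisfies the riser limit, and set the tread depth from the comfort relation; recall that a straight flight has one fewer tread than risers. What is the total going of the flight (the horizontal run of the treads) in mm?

2418 / 193 = 12.53, so 13 risers are needed.
R = 2418 ÷ 13 = 186 mm.
From 2R + T = 619: T = 619 − 372 = 247 mm.
Treads = 13 − 1 = 12; going = 12 × 247 = 2964 mm.

2964 mm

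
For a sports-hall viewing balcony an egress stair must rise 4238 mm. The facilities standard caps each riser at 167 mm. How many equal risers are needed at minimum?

26 risers

⌈4238/167⌉ = 26 risers.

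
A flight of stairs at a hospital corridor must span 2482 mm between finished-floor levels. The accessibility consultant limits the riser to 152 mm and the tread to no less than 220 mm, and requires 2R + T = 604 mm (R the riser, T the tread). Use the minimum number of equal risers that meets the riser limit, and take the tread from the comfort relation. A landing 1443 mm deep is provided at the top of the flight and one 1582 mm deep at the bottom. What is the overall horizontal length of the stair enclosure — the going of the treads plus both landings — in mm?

⌈2482/152⌉ = 17 risers.
R = 2482 ÷ 17 = 146 mm.
T = 604 − 2·146 = 312 mm, which satisfies the 220 mm minimum.
17 risers give 16 treads; going = 16 × 312 = 4992 mm.
Enclosure = 4992 + 1443 + 1582 = 8017 mm.

8017 mm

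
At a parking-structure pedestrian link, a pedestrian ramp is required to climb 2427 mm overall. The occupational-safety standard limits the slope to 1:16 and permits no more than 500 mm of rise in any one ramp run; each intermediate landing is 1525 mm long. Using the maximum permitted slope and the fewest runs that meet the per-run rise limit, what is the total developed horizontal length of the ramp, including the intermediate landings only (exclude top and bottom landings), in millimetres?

44932 mm

2427 / 500 = 4.85, so 5 ramp runs are needed. That means 4 intermediate landings.
Ramp run (horizontal) at 1:16: 2427 × 16 = 38832 mm.
4 intermediate landings contribute 4 × 1525 = 6100 mm.
Total developed length = 38832 + 6100 = 44932 mm.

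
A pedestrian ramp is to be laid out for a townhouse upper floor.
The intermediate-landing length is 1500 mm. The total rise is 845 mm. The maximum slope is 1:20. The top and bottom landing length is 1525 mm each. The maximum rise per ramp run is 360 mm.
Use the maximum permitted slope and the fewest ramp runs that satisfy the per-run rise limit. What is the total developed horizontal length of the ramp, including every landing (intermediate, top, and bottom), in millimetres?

22950 mm

⌈845/360⌉ = 3 ramp runs. That means 2 intermediate landings.
Ramp run (horizontal) at 1:20: 845 × 20 = 16900 mm.
2 intermediate landings contribute 2 × 1500 = 3000 mm.
Top and bottom landings: 2 × 1525 = 3050 mm.
Total = 16900 + 3000 + 3050 = 22950 mm.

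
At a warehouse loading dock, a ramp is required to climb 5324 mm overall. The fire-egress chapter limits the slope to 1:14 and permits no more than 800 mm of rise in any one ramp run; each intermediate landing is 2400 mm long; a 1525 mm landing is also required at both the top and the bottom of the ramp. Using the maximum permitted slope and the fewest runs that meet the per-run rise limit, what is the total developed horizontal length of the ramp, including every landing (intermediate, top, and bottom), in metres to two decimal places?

⌈5324/800⌉ = 7 ramp runs. That means 6 intermediate landings.
Horizontal run for 5324 mm of rise at 1:14 is 5324 × 14 = 74536 mm.
Intermediate landings: 6 × 2400 = 14400 mm.
Top and bottom landings: 2 × 1525 = 3050 mm.
Total = 74536 + 14400 + 3050 = 91986 mm.
= 91.99 m.

91.99 m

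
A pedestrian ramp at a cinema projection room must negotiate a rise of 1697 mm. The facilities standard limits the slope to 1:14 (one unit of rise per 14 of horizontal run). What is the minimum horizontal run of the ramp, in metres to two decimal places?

23.76 m

Run = rise × 14 = 1697 × 14 = 23758 mm.
23758 mm = 23.76 m.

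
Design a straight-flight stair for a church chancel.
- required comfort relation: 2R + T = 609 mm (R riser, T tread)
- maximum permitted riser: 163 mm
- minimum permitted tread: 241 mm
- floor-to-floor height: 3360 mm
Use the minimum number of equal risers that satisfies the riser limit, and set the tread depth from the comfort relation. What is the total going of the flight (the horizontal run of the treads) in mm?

At most 163 each: 3360/163 = 20.61, giving 21 risers.
Each riser is 3360/21 = 160 mm (≤ 163 mm).
T = 609 − 2·160 = 289 mm, which satisfies the 241 mm minimum.
Treads = 21 − 1 = 20; going = 20 × 289 = 5780 mm.

5780 mm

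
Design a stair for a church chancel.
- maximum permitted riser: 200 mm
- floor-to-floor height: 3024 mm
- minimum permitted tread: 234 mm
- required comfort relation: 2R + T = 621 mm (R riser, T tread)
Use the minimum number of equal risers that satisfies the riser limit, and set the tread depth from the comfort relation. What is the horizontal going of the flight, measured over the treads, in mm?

⌈3024/200⌉ = 16 risers.
R = 3024 ÷ 16 = 189 mm.
Tread T = 621 − 2 × 189 = 243 mm (≥ 234 mm).
Treads = 16 − 1 = 15; going = 15 × 243 = 3645 mm.

3645 mm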